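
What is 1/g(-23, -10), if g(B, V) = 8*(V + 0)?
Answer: -1/80 ≈ -0.012500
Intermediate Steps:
g(B, V) = 8*V
1/g(-23, -10) = 1/(8*(-10)) = 1/(-80) = -1/80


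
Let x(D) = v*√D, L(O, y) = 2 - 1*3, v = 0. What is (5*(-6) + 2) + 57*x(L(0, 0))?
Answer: -28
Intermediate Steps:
L(O, y) = -1 (L(O, y) = 2 - 3 = -1)
x(D) = 0 (x(D) = 0*√D = 0)
(5*(-6) + 2) + 57*x(L(0, 0)) = (5*(-6) + 2) + 57*0 = (-30 + 2) + 0 = -28 + 0 = -28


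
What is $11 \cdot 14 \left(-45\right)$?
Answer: $-6930$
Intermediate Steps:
$11 \cdot 14 \left(-45\right) = 154 \left(-45\right) = -6930$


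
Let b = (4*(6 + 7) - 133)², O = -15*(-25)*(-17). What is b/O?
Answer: -2187/2125 ≈ -1.0292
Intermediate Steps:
O = -6375 (O = 375*(-17) = -6375)
b = 6561 (b = (4*13 - 133)² = (52 - 133)² = (-81)² = 6561)
b/O = 6561/(-6375) = 6561*(-1/6375) = -2187/2125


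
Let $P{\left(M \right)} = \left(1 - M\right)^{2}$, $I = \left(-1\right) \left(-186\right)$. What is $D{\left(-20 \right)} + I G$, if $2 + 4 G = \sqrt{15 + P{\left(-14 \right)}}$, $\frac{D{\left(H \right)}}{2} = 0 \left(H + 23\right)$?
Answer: $-93 + 186 \sqrt{15} \approx 627.38$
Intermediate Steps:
$D{\left(H \right)} = 0$ ($D{\left(H \right)} = 2 \cdot 0 \left(H + 23\right) = 2 \cdot 0 \left(23 + H\right) = 2 \cdot 0 = 0$)
$I = 186$
$G = - \frac{1}{2} + \sqrt{15}$ ($G = - \frac{1}{2} + \frac{\sqrt{15 + \left(-1 - 14\right)^{2}}}{4} = - \frac{1}{2} + \frac{\sqrt{15 + \left(-15\right)^{2}}}{4} = - \frac{1}{2} + \frac{\sqrt{15 + 225}}{4} = - \frac{1}{2} + \frac{\sqrt{240}}{4} = - \frac{1}{2} + \frac{4 \sqrt{15}}{4} = - \frac{1}{2} + \sqrt{15} \approx 3.373$)
$D{\left(-20 \right)} + I G = 0 + 186 \left(- \frac{1}{2} + \sqrt{15}\right) = 0 - \left(93 - 186 \sqrt{15}\right) = -93 + 186 \sqrt{15}$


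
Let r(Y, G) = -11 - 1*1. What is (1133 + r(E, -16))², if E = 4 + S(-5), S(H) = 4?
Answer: 1256641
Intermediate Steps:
E = 8 (E = 4 + 4 = 8)
r(Y, G) = -12 (r(Y, G) = -11 - 1 = -12)
(1133 + r(E, -16))² = (1133 - 12)² = 1121² = 1256641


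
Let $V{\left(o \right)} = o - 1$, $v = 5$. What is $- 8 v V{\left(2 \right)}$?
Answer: $-40$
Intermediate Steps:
$V{\left(o \right)} = -1 + o$
$- 8 v V{\left(2 \right)} = \left(-8\right) 5 \left(-1 + 2\right) = \left(-40\right) 1 = -40$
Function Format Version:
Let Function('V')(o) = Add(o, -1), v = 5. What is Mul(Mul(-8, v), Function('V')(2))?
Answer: -40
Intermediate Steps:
Function('V')(o) = Add(-1, o)
Mul(Mul(-8, v), Function('V')(2)) = Mul(Mul(-8, 5), Add(-1, 2)) = Mul(-40, 1) = -40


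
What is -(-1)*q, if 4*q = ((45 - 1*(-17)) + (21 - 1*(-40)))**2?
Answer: 15129/4 ≈ 3782.3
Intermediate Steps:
q = 15129/4 (q = ((45 - 1*(-17)) + (21 - 1*(-40)))**2/4 = ((45 + 17) + (21 + 40))**2/4 = (62 + 61)**2/4 = (1/4)*123**2 = (1/4)*15129 = 15129/4 ≈ 3782.3)
-(-1)*q = -(-1)*15129/4 = -1*(-15129/4) = 15129/4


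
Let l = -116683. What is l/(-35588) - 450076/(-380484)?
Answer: 2157618545/483595164 ≈ 4.4616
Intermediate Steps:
l/(-35588) - 450076/(-380484) = -116683/(-35588) - 450076/(-380484) = -116683*(-1/35588) - 450076*(-1/380484) = 16669/5084 + 112519/95121 = 2157618545/483595164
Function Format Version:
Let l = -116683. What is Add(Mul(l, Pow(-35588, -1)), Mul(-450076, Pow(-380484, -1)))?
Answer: Rational(2157618545, 483595164) ≈ 4.4616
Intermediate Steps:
Add(Mul(l, Pow(-35588, -1)), Mul(-450076, Pow(-380484, -1))) = Add(Mul(-116683, Pow(-35588, -1)), Mul(-450076, Pow(-380484, -1))) = Add(Mul(-116683, Rational(-1, 35588)), Mul(-450076, Rational(-1, 380484))) = Add(Rational(16669, 5084), Rational(112519, 95121)) = Rational(2157618545, 483595164)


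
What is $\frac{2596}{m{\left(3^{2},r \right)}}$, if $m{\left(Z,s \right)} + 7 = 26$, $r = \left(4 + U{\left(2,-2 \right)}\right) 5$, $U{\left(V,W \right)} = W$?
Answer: $\frac{2596}{19} \approx 136.63$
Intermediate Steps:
$r = 10$ ($r = \left(4 - 2\right) 5 = 2 \cdot 5 = 10$)
$m{\left(Z,s \right)} = 19$ ($m{\left(Z,s \right)} = -7 + 26 = 19$)
$\frac{2596}{m{\left(3^{2},r \right)}} = \frac{2596}{19}$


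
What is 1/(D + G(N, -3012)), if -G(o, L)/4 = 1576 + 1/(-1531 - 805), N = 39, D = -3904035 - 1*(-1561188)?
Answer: -584/1371904183 ≈ -4.2569e-7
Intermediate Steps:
D = -2342847 (D = -3904035 + 1561188 = -2342847)
G(o, L) = -3681535/584 (G(o, L) = -4*(1576 + 1/(-1531 - 805)) = -4*(1576 + 1/(-2336)) = -4*(1576 - 1/2336) = -4*3681535/2336 = -3681535/584)
1/(D + G(N, -3012)) = 1/(-2342847 - 3681535/584) = 1/(-1371904183/584) = -584/1371904183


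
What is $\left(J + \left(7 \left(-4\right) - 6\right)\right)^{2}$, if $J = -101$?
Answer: $18225$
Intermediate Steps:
$\left(J + \left(7 \left(-4\right) - 6\right)\right)^{2} = \left(-101 + \left(7 \left(-4\right) - 6\right)\right)^{2} = \left(-101 - 34\right)^{2} = \left(-135\right)^{2} = 18225$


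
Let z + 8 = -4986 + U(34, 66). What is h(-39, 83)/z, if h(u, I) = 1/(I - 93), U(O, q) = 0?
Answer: 1/49940 ≈ 2.0024e-5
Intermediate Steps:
h(u, I) = 1/(-93 + I)
z = -4994 (z = -8 + (-4986 + 0) = -8 - 4986 = -4994)
h(-39, 83)/z = 1/((-93 + 83)*(-4994)) = -1/4994/(-10) = -1/10*(-1/4994) = 1/49940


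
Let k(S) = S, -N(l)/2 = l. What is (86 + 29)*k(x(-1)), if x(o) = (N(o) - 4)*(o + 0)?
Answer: 230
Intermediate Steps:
N(l) = -2*l
x(o) = o*(-4 - 2*o) (x(o) = (-2*o - 4)*(o + 0) = (-4 - 2*o)*o = o*(-4 - 2*o))
(86 + 29)*k(x(-1)) = (86 + 29)*(-2*(-1)*(2 - 1)) = 115*(-2*(-1)*1) = 115*2 = 230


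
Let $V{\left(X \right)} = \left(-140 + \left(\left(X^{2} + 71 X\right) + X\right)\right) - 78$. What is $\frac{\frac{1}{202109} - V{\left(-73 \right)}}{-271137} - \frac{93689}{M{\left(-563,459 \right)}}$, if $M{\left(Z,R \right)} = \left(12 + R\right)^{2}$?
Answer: $- \frac{1713528698374561}{4052238507961551} \approx -0.42286$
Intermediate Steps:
$V{\left(X \right)} = -218 + X^{2} + 72 X$ ($V{\left(X \right)} = \left(-140 + \left(X^{2} + 72 X\right)\right) - 78 = \left(-140 + X^{2} + 72 X\right) - 78 = -218 + X^{2} + 72 X$)
$\frac{\frac{1}{202109} - V{\left(-73 \right)}}{-271137} - \frac{93689}{M{\left(-563,459 \right)}} = \frac{\frac{1}{202109} - \left(-218 + \left(-73\right)^{2} + 72 \left(-73\right)\right)}{-271137} - \frac{93689}{\left(12 + 459\right)^{2}} = \left(\frac{1}{202109} - \left(-218 + 5329 - 5256\right)\right) \left(- \frac{1}{271137}\right) - \frac{93689}{471^{2}} = \left(\frac{1}{202109} - -145\right) \left(- \frac{1}{271137}\right) - \frac{93689}{221841} = \left(\frac{1}{202109} + 145\right) \left(- \frac{1}{271137}\right) - \frac{93689}{221841} = \frac{29305806}{202109} \left(- \frac{1}{271137}\right) - \frac{93689}{221841} = - \frac{9768602}{18266409311} - \frac{93689}{221841} = - \frac{1713528698374561}{4052238507961551}$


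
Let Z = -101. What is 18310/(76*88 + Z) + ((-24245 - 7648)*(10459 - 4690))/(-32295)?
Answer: 404179391443/70909055 ≈ 5700.0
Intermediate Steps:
18310/(76*88 + Z) + ((-24245 - 7648)*(10459 - 4690))/(-32295) = 18310/(76*88 - 101) + ((-24245 - 7648)*(10459 - 4690))/(-32295) = 18310/(6688 - 101) - 31893*5769*(-1/32295) = 18310/6587 - 183990717*(-1/32295) = 18310*(1/6587) + 61330239/10765 = 18310/6587 + 61330239/10765 = 404179391443/70909055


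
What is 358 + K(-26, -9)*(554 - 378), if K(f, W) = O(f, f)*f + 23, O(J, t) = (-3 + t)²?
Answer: -3844010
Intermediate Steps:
K(f, W) = 23 + f*(-3 + f)² (K(f, W) = (-3 + f)²*f + 23 = f*(-3 + f)² + 23 = 23 + f*(-3 + f)²)
358 + K(-26, -9)*(554 - 378) = 358 + (23 - 26*(-3 - 26)²)*(554 - 378) = 358 + (23 - 26*(-29)²)*176 = 358 + (23 - 26*841)*176 = 358 + (23 - 21866)*176 = 358 - 21843*176 = 358 - 3844368 = -3844010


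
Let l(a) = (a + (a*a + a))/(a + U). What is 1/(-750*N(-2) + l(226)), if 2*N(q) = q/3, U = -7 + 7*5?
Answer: 127/57514 ≈ 0.0022082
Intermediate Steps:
U = 28 (U = -7 + 35 = 28)
l(a) = (a² + 2*a)/(28 + a) (l(a) = (a + (a*a + a))/(a + 28) = (a + (a² + a))/(28 + a) = (a + (a + a²))/(28 + a) = (a² + 2*a)/(28 + a))
N(q) = q/6 (N(q) = (q/3)/2 = q/6)
1/(-750*N(-2) + l(226)) = 1/(-125*(-2) + 226*(2 + 226)/(28 + 226)) = 1/(-750*(-⅓) + 226*228/254) = 1/(250 + 226*(1/254)*228) = 1/(250 + 25764/127) = 1/(57514/127) = 127/57514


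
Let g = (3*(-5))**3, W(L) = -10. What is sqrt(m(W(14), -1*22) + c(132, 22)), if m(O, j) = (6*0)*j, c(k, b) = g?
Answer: 15*I*sqrt(15) ≈ 58.095*I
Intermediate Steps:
g = -3375 (g = (-15)**3 = -3375)
c(k, b) = -3375
m(O, j) = 0 (m(O, j) = 0*j = 0)
sqrt(m(W(14), -1*22) + c(132, 22)) = sqrt(0 - 3375) = sqrt(-3375) = 15*I*sqrt(15)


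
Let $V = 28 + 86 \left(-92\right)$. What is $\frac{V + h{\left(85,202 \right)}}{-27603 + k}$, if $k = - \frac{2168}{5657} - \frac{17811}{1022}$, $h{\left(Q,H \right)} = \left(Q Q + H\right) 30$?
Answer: $- \frac{1242584782404}{159688447285} \approx -7.7813$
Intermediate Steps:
$V = -7884$ ($V = 28 - 7912 = -7884$)
$h{\left(Q,H \right)} = 30 H + 30 Q^{2}$ ($h{\left(Q,H \right)} = \left(Q^{2} + H\right) 30 = \left(H + Q^{2}\right) 30 = 30 H + 30 Q^{2}$)
$k = - \frac{102972523}{5781454}$ ($k = \left(-2168\right) \frac{1}{5657} - \frac{17811}{1022} = - \frac{2168}{5657} - \frac{17811}{1022} = - \frac{102972523}{5781454} \approx -17.811$)
$\frac{V + h{\left(85,202 \right)}}{-27603 + k} = \frac{-7884 + \left(30 \cdot 202 + 30 \cdot 85^{2}\right)}{-27603 - \frac{102972523}{5781454}} = \frac{-7884 + \left(6060 + 30 \cdot 7225\right)}{- \frac{159688447285}{5781454}} = \left(-7884 + \left(6060 + 216750\right)\right) \left(- \frac{5781454}{159688447285}\right) = \left(-7884 + 222810\right) \left(- \frac{5781454}{159688447285}\right) = 214926 \left(- \frac{5781454}{159688447285}\right) = - \frac{1242584782404}{159688447285}$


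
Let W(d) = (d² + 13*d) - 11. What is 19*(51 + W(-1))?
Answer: 532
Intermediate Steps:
W(d) = -11 + d² + 13*d
19*(51 + W(-1)) = 19*(51 + (-11 + (-1)² + 13*(-1))) = 19*(51 + (-11 + 1 - 13)) = 19*(51 - 23) = 19*28 = 532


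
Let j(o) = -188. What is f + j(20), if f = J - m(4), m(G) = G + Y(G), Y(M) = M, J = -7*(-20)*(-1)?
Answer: -336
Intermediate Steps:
J = -140 (J = 140*(-1) = -140)
m(G) = 2*G (m(G) = G + G = 2*G)
f = -148 (f = -140 - 2*4 = -140 - 1*8 = -140 - 8 = -148)
f + j(20) = -148 - 188 = -336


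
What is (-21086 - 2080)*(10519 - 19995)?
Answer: 219521016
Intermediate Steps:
(-21086 - 2080)*(10519 - 19995) = -23166*(-9476) = 219521016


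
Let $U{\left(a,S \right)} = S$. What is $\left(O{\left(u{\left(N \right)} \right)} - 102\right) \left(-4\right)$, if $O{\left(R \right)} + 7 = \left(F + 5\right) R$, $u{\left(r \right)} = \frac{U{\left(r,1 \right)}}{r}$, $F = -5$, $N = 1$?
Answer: $436$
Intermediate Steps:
$u{\left(r \right)} = \frac{1}{r}$ ($u{\left(r \right)} = 1 \frac{1}{r} = \frac{1}{r}$)
$O{\left(R \right)} = -7$ ($O{\left(R \right)} = -7 + \left(-5 + 5\right) R = -7 + 0 R = -7 + 0 = -7$)
$\left(O{\left(u{\left(N \right)} \right)} - 102\right) \left(-4\right) = \left(-7 - 102\right) \left(-4\right) = \left(-109\right) \left(-4\right) = 436$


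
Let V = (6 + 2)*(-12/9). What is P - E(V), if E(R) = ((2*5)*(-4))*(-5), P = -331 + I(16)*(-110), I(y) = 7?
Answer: -1301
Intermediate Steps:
P = -1101 (P = -331 + 7*(-110) = -331 - 770 = -1101)
V = -32/3 (V = 8*(-12*⅑) = 8*(-4/3) = -32/3 ≈ -10.667)
E(R) = 200 (E(R) = (10*(-4))*(-5) = -40*(-5) = 200)
P - E(V) = -1101 - 1*200 = -1101 - 200 = -1301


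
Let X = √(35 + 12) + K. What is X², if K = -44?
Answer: (44 - √47)² ≈ 1379.7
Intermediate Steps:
X = -44 + √47 (X = √(35 + 12) - 44 = √47 - 44 = -44 + √47 ≈ -37.144)
X² = (-44 + √47)²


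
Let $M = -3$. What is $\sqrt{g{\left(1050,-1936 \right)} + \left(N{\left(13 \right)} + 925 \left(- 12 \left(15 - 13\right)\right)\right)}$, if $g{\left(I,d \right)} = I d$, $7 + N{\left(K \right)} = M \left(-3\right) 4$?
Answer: $i \sqrt{2054971} \approx 1433.5 i$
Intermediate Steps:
$N{\left(K \right)} = 29$ ($N{\left(K \right)} = -7 + \left(-3\right) \left(-3\right) 4 = -7 + 9 \cdot 4 = -7 + 36 = 29$)
$\sqrt{g{\left(1050,-1936 \right)} + \left(N{\left(13 \right)} + 925 \left(- 12 \left(15 - 13\right)\right)\right)} = \sqrt{1050 \left(-1936\right) + \left(29 + 925 \left(- 12 \left(15 - 13\right)\right)\right)} = \sqrt{-2032800 + \left(29 + 925 \left(\left(-12\right) 2\right)\right)} = \sqrt{-2032800 + \left(29 + 925 \left(-24\right)\right)} = \sqrt{-2032800 + \left(29 - 22200\right)} = \sqrt{-2032800 - 22171} = \sqrt{-2054971} = i \sqrt{2054971}$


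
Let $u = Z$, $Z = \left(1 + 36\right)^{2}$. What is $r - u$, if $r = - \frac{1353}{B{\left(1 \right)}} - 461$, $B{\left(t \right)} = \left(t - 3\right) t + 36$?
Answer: $- \frac{63573}{34} \approx -1869.8$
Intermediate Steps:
$B{\left(t \right)} = 36 + t \left(-3 + t\right)$ ($B{\left(t \right)} = \left(t - 3\right) t + 36 = \left(-3 + t\right) t + 36 = t \left(-3 + t\right) + 36 = 36 + t \left(-3 + t\right)$)
$Z = 1369$ ($Z = 37^{2} = 1369$)
$r = - \frac{17027}{34}$ ($r = - \frac{1353}{36 + 1^{2} - 3} - 461 = - \frac{1353}{36 + 1 - 3} - 461 = - \frac{1353}{34} - 461 = - \frac{17027}{34} \approx -500.79$)
$u = 1369$
$r - u = - \frac{17027}{34} - 1369 = - \frac{63573}{34}$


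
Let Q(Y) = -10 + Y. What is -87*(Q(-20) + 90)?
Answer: -5220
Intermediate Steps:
-87*(Q(-20) + 90) = -87*((-10 - 20) + 90) = -87*(-30 + 90) = -87*60 = -5220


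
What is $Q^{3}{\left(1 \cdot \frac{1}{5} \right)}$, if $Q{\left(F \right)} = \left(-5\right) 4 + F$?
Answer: $- \frac{970299}{125} \approx -7762.4$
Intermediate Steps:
$Q{\left(F \right)} = -20 + F$
$Q^{3}{\left(1 \cdot \frac{1}{5} \right)} = \left(-20 + 1 \cdot \frac{1}{5}\right)^{3} = \left(-20 + \frac{1}{5}\right)^{3} = \left(- \frac{99}{5}\right)^{3} = - \frac{970299}{125}$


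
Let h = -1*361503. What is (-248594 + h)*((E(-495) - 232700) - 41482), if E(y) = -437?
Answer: 167544228043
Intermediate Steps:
h = -361503
(-248594 + h)*((E(-495) - 232700) - 41482) = (-248594 - 361503)*((-437 - 232700) - 41482) = -610097*(-233137 - 41482) = -610097*(-274619) = 167544228043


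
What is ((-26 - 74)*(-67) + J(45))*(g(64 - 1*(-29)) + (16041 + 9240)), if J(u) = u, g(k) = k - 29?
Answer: 170952025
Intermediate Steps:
g(k) = -29 + k
((-26 - 74)*(-67) + J(45))*(g(64 - 1*(-29)) + (16041 + 9240)) = ((-26 - 74)*(-67) + 45)*((-29 + (64 - 1*(-29))) + (16041 + 9240)) = (-100*(-67) + 45)*((-29 + (64 + 29)) + 25281) = (6700 + 45)*((-29 + 93) + 25281) = 6745*(64 + 25281) = 6745*25345 = 170952025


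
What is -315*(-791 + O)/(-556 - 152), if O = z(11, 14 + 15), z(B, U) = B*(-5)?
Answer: -44415/118 ≈ -376.40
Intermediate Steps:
z(B, U) = -5*B
O = -55 (O = -5*11 = -55)
-315*(-791 + O)/(-556 - 152) = -315*(-791 - 55)/(-556 - 152) = -(-266490)/(-708) = -(-266490)*(-1)/708 = -315*141/118 = -44415/118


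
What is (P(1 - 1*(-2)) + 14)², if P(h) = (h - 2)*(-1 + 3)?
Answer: 256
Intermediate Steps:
P(h) = -4 + 2*h (P(h) = (-2 + h)*2 = -4 + 2*h)
(P(1 - 1*(-2)) + 14)² = ((-4 + 2*(1 - 1*(-2))) + 14)² = ((-4 + 2*(1 + 2)) + 14)² = ((-4 + 2*3) + 14)² = ((-4 + 6) + 14)² = (2 + 14)² = 16² = 256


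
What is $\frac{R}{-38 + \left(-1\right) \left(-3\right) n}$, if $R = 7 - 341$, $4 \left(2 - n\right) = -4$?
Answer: $\frac{334}{29} \approx 11.517$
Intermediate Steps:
$n = 3$ ($n = 2 - -1 = 2 + 1 = 3$)
$R = -334$ ($R = 7 - 341 = -334$)
$\frac{R}{-38 + \left(-1\right) \left(-3\right) n} = - \frac{334}{-38 + \left(-1\right) \left(-3\right) 3} = - \frac{334}{-38 + 3 \cdot 3} = - \frac{334}{-38 + 9} = - \frac{334}{-29} = \left(-334\right) \left(- \frac{1}{29}\right) = \frac{334}{29}$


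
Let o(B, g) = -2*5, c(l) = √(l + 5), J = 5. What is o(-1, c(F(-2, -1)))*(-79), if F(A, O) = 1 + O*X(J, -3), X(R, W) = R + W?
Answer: 790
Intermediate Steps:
F(A, O) = 1 + 2*O (F(A, O) = 1 + O*(5 - 3) = 1 + O*2 = 1 + 2*O)
c(l) = √(5 + l)
o(B, g) = -10
o(-1, c(F(-2, -1)))*(-79) = -10*(-79) = 790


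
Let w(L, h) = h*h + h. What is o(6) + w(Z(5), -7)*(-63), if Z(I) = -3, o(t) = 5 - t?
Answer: -2647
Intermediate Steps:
w(L, h) = h + h² (w(L, h) = h² + h = h + h²)
o(6) + w(Z(5), -7)*(-63) = (5 - 1*6) - 7*(1 - 7)*(-63) = (5 - 6) - 7*(-6)*(-63) = -1 + 42*(-63) = -1 - 2646 = -2647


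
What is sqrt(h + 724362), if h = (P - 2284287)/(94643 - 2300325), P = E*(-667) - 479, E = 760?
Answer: 57*sqrt(271164300798565)/1102841 ≈ 851.10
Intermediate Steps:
P = -507399 (P = 760*(-667) - 479 = -506920 - 479 = -507399)
h = 1395843/1102841 (h = (-507399 - 2284287)/(94643 - 2300325) = -2791686/(-2205682) = -2791686*(-1/2205682) = 1395843/1102841 ≈ 1.2657)
sqrt(h + 724362) = sqrt(1395843/1102841 + 724362) = sqrt(798857508285/1102841) = 57*sqrt(271164300798565)/1102841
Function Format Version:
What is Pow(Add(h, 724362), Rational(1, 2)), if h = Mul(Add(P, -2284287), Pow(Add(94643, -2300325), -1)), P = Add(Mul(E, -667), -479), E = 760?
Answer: Mul(Rational(57, 1102841), Pow(271164300798565, Rational(1, 2))) ≈ 851.10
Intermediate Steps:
P = -507399 (P = Add(Mul(760, -667), -479) = Add(-506920, -479) = -507399)
h = Rational(1395843, 1102841) (h = Mul(Add(-507399, -2284287), Pow(Add(94643, -2300325), -1)) = Mul(-2791686, Pow(-2205682, -1)) = Mul(-2791686, Rational(-1, 2205682)) = Rational(1395843, 1102841) ≈ 1.2657)
Pow(Add(h, 724362), Rational(1, 2)) = Pow(Add(Rational(1395843, 1102841), 724362), Rational(1, 2)) = Pow(Rational(798857508285, 1102841), Rational(1, 2)) = Mul(Rational(57, 1102841), Pow(271164300798565, Rational(1, 2)))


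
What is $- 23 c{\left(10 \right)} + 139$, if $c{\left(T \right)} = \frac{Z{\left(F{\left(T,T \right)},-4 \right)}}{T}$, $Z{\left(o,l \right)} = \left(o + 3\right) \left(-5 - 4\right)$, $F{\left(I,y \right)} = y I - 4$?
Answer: $\frac{21883}{10} \approx 2188.3$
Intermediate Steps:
$F{\left(I,y \right)} = -4 + I y$ ($F{\left(I,y \right)} = I y - 4 = -4 + I y$)
$Z{\left(o,l \right)} = -27 - 9 o$ ($Z{\left(o,l \right)} = \left(3 + o\right) \left(-9\right) = -27 - 9 o$)
$c{\left(T \right)} = \frac{9 - 9 T^{2}}{T}$ ($c{\left(T \right)} = \frac{-27 - 9 \left(-4 + T T\right)}{T} = \frac{-27 - 9 \left(-4 + T^{2}\right)}{T} = \frac{-27 - \left(-36 + 9 T^{2}\right)}{T} = \frac{9 - 9 T^{2}}{T}$)
$- 23 c{\left(10 \right)} + 139 = - 23 \left(\left(-9\right) 10 + \frac{9}{10}\right) + 139 = - 23 \left(-90 + 9 \cdot \frac{1}{10}\right) + 139 = - 23 \left(-90 + \frac{9}{10}\right) + 139 = \left(-23\right) \left(- \frac{891}{10}\right) + 139 = \frac{20493}{10} + 139 = \frac{21883}{10}$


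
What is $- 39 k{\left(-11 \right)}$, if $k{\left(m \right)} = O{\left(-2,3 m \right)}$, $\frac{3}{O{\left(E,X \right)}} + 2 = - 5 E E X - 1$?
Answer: $- \frac{13}{73} \approx -0.17808$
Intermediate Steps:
$O{\left(E,X \right)} = \frac{3}{-3 - 5 X E^{2}}$ ($O{\left(E,X \right)} = \frac{3}{-2 + \left(- 5 E E X - 1\right)} = \frac{3}{-2 + \left(- 5 E^{2} X - 1\right)} = \frac{3}{-2 - \left(1 + 5 X E^{2}\right)} = \frac{3}{-3 - 5 X E^{2}}$)
$k{\left(m \right)} = - \frac{3}{3 + 60 m}$ ($k{\left(m \right)} = - \frac{3}{3 + 5 \cdot 3 m \left(-2\right)^{2}} = - \frac{3}{3 + 5 \cdot 3 m 4} = - \frac{3}{3 + 60 m}$)
$- 39 k{\left(-11 \right)} = - 39 \left(- \frac{1}{1 + 20 \left(-11\right)}\right) = - 39 \left(- \frac{1}{1 - 220}\right) = - 39 \left(- \frac{1}{-219}\right) = - 39 \left(\left(-1\right) \left(- \frac{1}{219}\right)\right) = \left(-39\right) \frac{1}{219} = - \frac{13}{73}$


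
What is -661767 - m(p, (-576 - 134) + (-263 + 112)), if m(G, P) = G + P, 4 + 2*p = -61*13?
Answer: -1321015/2 ≈ -6.6051e+5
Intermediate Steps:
p = -797/2 (p = -2 + (-61*13)/2 = -2 + (1/2)*(-793) = -2 - 793/2 = -797/2 ≈ -398.50)
-661767 - m(p, (-576 - 134) + (-263 + 112)) = -661767 - (-797/2 + ((-576 - 134) + (-263 + 112))) = -661767 - (-797/2 + (-710 - 151)) = -661767 - (-797/2 - 861) = -661767 - 1*(-2519/2) = -661767 + 2519/2 = -1321015/2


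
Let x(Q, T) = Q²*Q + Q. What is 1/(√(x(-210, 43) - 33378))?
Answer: -I*√28687/516366 ≈ -0.00032801*I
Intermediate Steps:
x(Q, T) = Q + Q³ (x(Q, T) = Q³ + Q = Q + Q³)
1/(√(x(-210, 43) - 33378)) = 1/(√((-210 + (-210)³) - 33378)) = 1/(√((-210 - 9261000) - 33378)) = 1/(√(-9261210 - 33378)) = 1/(√(-9294588)) = 1/(18*I*√28687) = -I*√28687/516366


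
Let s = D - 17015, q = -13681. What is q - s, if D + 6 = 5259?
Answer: -1919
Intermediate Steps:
D = 5253 (D = -6 + 5259 = 5253)
s = -11762 (s = 5253 - 17015 = -11762)
q - s = -13681 - 1*(-11762) = -13681 + 11762 = -1919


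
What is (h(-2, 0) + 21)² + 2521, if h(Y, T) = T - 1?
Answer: 2921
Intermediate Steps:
h(Y, T) = -1 + T
(h(-2, 0) + 21)² + 2521 = ((-1 + 0) + 21)² + 2521 = (-1 + 21)² + 2521 = 20² + 2521 = 400 + 2521 = 2921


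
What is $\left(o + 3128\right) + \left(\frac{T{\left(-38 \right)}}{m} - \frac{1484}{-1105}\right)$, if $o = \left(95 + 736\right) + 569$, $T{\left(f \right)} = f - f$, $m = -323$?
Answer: $\frac{5004924}{1105} \approx 4529.3$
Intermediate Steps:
$T{\left(f \right)} = 0$
$o = 1400$ ($o = 831 + 569 = 1400$)
$\left(o + 3128\right) + \left(\frac{T{\left(-38 \right)}}{m} - \frac{1484}{-1105}\right) = \left(1400 + 3128\right) + \left(\frac{0}{-323} - \frac{1484}{-1105}\right) = 4528 + \left(0 \left(- \frac{1}{323}\right) - - \frac{1484}{1105}\right) = 4528 + \left(0 + \frac{1484}{1105}\right) = 4528 + \frac{1484}{1105} = \frac{5004924}{1105}$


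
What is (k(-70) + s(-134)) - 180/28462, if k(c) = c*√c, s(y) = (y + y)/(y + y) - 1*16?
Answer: -213555/14231 - 70*I*√70 ≈ -15.006 - 585.66*I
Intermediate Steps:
s(y) = -15 (s(y) = (2*y)/((2*y)) - 16 = (2*y)*(1/(2*y)) - 16 = 1 - 16 = -15)
k(c) = c^(3/2)
(k(-70) + s(-134)) - 180/28462 = ((-70)^(3/2) - 15) - 180/28462 = (-70*I*√70 - 15) - 180*1/28462 = (-15 - 70*I*√70) - 90/14231 = -213555/14231 - 70*I*√70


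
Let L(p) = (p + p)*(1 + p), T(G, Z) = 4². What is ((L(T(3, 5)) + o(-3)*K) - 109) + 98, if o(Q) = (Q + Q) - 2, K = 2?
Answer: 517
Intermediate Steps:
T(G, Z) = 16
L(p) = 2*p*(1 + p) (L(p) = (2*p)*(1 + p) = 2*p*(1 + p))
o(Q) = -2 + 2*Q (o(Q) = 2*Q - 2 = -2 + 2*Q)
((L(T(3, 5)) + o(-3)*K) - 109) + 98 = ((2*16*(1 + 16) + (-2 + 2*(-3))*2) - 109) + 98 = ((2*16*17 + (-2 - 6)*2) - 109) + 98 = ((544 - 8*2) - 109) + 98 = ((544 - 16) - 109) + 98 = (528 - 109) + 98 = 419 + 98 = 517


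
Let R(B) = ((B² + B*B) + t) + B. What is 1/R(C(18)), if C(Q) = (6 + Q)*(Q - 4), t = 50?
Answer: 1/226178 ≈ 4.4213e-6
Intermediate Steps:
C(Q) = (-4 + Q)*(6 + Q) (C(Q) = (6 + Q)*(-4 + Q) = (-4 + Q)*(6 + Q))
R(B) = 50 + B + 2*B² (R(B) = ((B² + B*B) + 50) + B = ((B² + B²) + 50) + B = (2*B² + 50) + B = (50 + 2*B²) + B = 50 + B + 2*B²)
1/R(C(18)) = 1/(50 + (-24 + 18² + 2*18) + 2*(-24 + 18² + 2*18)²) = 1/(50 + (-24 + 324 + 36) + 2*(-24 + 324 + 36)²) = 1/(50 + 336 + 2*336²) = 1/(50 + 336 + 2*112896) = 1/(50 + 336 + 225792) = 1/226178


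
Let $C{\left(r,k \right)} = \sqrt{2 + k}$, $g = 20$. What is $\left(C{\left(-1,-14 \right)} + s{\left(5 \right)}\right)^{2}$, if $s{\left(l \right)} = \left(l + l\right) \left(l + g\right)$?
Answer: $62488 + 1000 i \sqrt{3} \approx 62488.0 + 1732.1 i$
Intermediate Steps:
$s{\left(l \right)} = 2 l \left(20 + l\right)$ ($s{\left(l \right)} = \left(l + l\right) \left(l + 20\right) = 2 l \left(20 + l\right)$)
$\left(C{\left(-1,-14 \right)} + s{\left(5 \right)}\right)^{2} = \left(\sqrt{2 - 14} + 2 \cdot 5 \left(20 + 5\right)\right)^{2} = \left(\sqrt{-12} + 2 \cdot 5 \cdot 25\right)^{2} = \left(2 i \sqrt{3} + 250\right)^{2} = \left(250 + 2 i \sqrt{3}\right)^{2}$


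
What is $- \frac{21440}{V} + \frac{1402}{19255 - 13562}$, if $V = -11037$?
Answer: $\frac{137531794}{62833641} \approx 2.1888$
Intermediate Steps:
$- \frac{21440}{V} + \frac{1402}{19255 - 13562} = - \frac{21440}{-11037} + \frac{1402}{19255 - 13562} = \left(-21440\right) \left(- \frac{1}{11037}\right) + \frac{1402}{19255 - 13562} = \frac{21440}{11037} + \frac{1402}{5693} = \frac{137531794}{62833641}$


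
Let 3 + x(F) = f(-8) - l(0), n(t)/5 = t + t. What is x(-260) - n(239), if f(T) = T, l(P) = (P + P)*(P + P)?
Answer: -2401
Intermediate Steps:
n(t) = 10*t (n(t) = 5*(t + t) = 5*(2*t) = 10*t)
l(P) = 4*P² (l(P) = (2*P)*(2*P) = 4*P²)
x(F) = -11 (x(F) = -3 + (-8 - 4*0²) = -3 + (-8 - 4*0) = -3 + (-8 - 1*0) = -3 + (-8 + 0) = -3 - 8 = -11)
x(-260) - n(239) = -11 - 10*239 = -11 - 1*2390 = -11 - 2390 = -2401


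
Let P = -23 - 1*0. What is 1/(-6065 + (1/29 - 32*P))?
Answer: -29/154540 ≈ -0.00018765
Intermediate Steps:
P = -23 (P = -23 + 0 = -23)
1/(-6065 + (1/29 - 32*P)) = 1/(-6065 + (1/29 - 32*(-23))) = 1/(-6065 + (1/29 + 736)) = 1/(-6065 + 21345/29) = 1/(-154540/29) = -29/154540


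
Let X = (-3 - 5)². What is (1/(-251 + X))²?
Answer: 1/34969 ≈ 2.8597e-5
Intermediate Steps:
X = 64 (X = (-8)² = 64)
(1/(-251 + X))² = (1/(-251 + 64))² = (1/(-187))² = (-1/187)² = 1/34969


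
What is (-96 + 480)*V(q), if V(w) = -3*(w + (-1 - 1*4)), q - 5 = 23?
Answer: -26496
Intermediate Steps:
q = 28 (q = 5 + 23 = 28)
V(w) = 15 - 3*w (V(w) = -3*(w + (-1 - 4)) = -3*(w - 5) = -3*(-5 + w) = 15 - 3*w)
(-96 + 480)*V(q) = (-96 + 480)*(15 - 3*28) = 384*(15 - 84) = 384*(-69) = -26496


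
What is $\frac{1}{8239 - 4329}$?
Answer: $\frac{1}{3910} \approx 0.00025575$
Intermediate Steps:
$\frac{1}{8239 - 4329} = \frac{1}{3910}$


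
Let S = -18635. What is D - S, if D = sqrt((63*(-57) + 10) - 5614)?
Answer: 18635 + I*sqrt(9195) ≈ 18635.0 + 95.891*I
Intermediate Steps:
D = I*sqrt(9195) (D = sqrt((-3591 + 10) - 5614) = sqrt(-3581 - 5614) = sqrt(-9195) = I*sqrt(9195) ≈ 95.891*I)
D - S = I*sqrt(9195) - 1*(-18635) = I*sqrt(9195) + 18635 = 18635 + I*sqrt(9195)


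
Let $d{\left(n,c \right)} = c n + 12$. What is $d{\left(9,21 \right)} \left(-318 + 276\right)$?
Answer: $-8442$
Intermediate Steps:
$d{\left(n,c \right)} = 12 + c n$
$d{\left(9,21 \right)} \left(-318 + 276\right) = \left(12 + 21 \cdot 9\right) \left(-318 + 276\right) = \left(12 + 189\right) \left(-42\right) = 201 \left(-42\right) = -8442$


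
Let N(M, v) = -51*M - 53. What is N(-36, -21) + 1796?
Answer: 3579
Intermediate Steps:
N(M, v) = -53 - 51*M
N(-36, -21) + 1796 = (-53 - 51*(-36)) + 1796 = (-53 + 1836) + 1796 = 1783 + 1796 = 3579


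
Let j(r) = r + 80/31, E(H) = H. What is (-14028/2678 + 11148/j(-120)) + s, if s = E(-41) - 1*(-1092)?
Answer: 89120359/93730 ≈ 950.82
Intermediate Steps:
j(r) = 80/31 + r (j(r) = r + 80*(1/31) = r + 80/31 = 80/31 + r)
s = 1051 (s = -41 - 1*(-1092) = -41 + 1092 = 1051)
(-14028/2678 + 11148/j(-120)) + s = (-14028/2678 + 11148/(80/31 - 120)) + 1051 = (-14028*1/2678 + 11148/(-3640/31)) + 1051 = (-7014/1339 + 11148*(-31/3640)) + 1051 = (-7014/1339 - 86397/910) + 1051 = -9389871/93730 + 1051 = 89120359/93730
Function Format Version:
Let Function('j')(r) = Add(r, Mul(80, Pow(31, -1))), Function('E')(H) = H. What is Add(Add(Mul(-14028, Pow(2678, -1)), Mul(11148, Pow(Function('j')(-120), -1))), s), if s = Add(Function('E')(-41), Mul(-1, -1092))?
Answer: Rational(89120359, 93730) ≈ 950.82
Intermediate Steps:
Function('j')(r) = Add(Rational(80, 31), r) (Function('j')(r) = Add(r, Mul(80, Rational(1, 31))) = Add(r, Rational(80, 31)) = Add(Rational(80, 31), r))
s = 1051 (s = Add(-41, Mul(-1, -1092)) = Add(-41, 1092) = 1051)
Add(Add(Mul(-14028, Pow(2678, -1)), Mul(11148, Pow(Function('j')(-120), -1))), s) = Add(Add(Mul(-14028, Pow(2678, -1)), Mul(11148, Pow(Add(Rational(80, 31), -120), -1))), 1051) = Add(Add(Mul(-14028, Rational(1, 2678)), Mul(11148, Pow(Rational(-3640, 31), -1))), 1051) = Add(Add(Rational(-7014, 1339), Mul(11148, Rational(-31, 3640))), 1051) = Add(Add(Rational(-7014, 1339), Rational(-86397, 910)), 1051) = Add(Rational(-9389871, 93730), 1051) = Rational(89120359, 93730)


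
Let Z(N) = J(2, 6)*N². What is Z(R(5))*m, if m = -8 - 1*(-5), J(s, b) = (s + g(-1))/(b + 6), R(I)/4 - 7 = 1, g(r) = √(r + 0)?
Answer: -512 - 256*I ≈ -512.0 - 256.0*I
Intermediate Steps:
g(r) = √r
R(I) = 32 (R(I) = 28 + 4*1 = 28 + 4 = 32)
J(s, b) = (I + s)/(6 + b) (J(s, b) = (s + √(-1))/(b + 6) = (s + I)/(6 + b) = (I + s)/(6 + b))
Z(N) = N²*(⅙ + I/12) (Z(N) = ((I + 2)/(6 + 6))*N² = ((2 + I)/12)*N² = (⅙ + I/12)*N² = N²*(⅙ + I/12))
m = -3 (m = -8 + 5 = -3)
Z(R(5))*m = ((1/12)*32²*(2 + I))*(-3) = ((1/12)*1024*(2 + I))*(-3) = (512/3 + 256*I/3)*(-3) = -512 - 256*I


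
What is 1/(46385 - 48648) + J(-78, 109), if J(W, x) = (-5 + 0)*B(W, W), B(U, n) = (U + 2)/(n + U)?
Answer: -215024/88257 ≈ -2.4363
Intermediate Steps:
B(U, n) = (2 + U)/(U + n)
J(W, x) = -5*(2 + W)/(2*W) (J(W, x) = (-5 + 0)*((2 + W)/(W + W)) = -5*(2 + W)/(2*W))
1/(46385 - 48648) + J(-78, 109) = 1/(46385 - 48648) + (-5/2 - 5/(-78)) = 1/(-2263) + (-5/2 - 5*(-1/78)) = -1/2263 + (-5/2 + 5/78) = -1/2263 - 95/39 = -215024/88257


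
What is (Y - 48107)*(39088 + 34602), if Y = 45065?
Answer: -224164980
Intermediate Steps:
(Y - 48107)*(39088 + 34602) = (45065 - 48107)*(39088 + 34602) = -3042*73690 = -224164980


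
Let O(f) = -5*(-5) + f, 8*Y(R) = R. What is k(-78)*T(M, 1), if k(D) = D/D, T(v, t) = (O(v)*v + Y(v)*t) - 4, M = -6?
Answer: -475/4 ≈ -118.75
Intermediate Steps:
Y(R) = R/8
O(f) = 25 + f
T(v, t) = -4 + v*(25 + v) + t*v/8 (T(v, t) = ((25 + v)*v + (v/8)*t) - 4 = (v*(25 + v) + t*v/8) - 4 = -4 + v*(25 + v) + t*v/8)
k(D) = 1
k(-78)*T(M, 1) = 1*(-4 - 6*(25 - 6) + (1/8)*1*(-6)) = 1*(-4 - 6*19 - 3/4) = 1*(-4 - 114 - 3/4) = 1*(-475/4) = -475/4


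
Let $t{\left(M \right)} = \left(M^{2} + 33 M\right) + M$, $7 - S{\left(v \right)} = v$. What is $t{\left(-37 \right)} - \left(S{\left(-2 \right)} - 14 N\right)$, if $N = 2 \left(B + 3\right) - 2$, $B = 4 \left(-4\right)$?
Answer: $-290$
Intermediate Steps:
$S{\left(v \right)} = 7 - v$
$B = -16$
$t{\left(M \right)} = M^{2} + 34 M$
$N = -28$ ($N = 2 \left(-16 + 3\right) - 2 = 2 \left(-13\right) - 2 = -26 - 2 = -28$)
$t{\left(-37 \right)} - \left(S{\left(-2 \right)} - 14 N\right) = - 37 \left(34 - 37\right) - \left(\left(7 - -2\right) - -392\right) = \left(-37\right) \left(-3\right) - \left(\left(7 + 2\right) + 392\right) = 111 - \left(9 + 392\right) = 111 - 401 = -290$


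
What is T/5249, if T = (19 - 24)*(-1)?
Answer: 5/5249 ≈ 0.00095256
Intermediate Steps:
T = 5 (T = -5*(-1) = 5)
T/5249 = 5/5249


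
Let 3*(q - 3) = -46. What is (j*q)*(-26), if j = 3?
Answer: 962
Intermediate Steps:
q = -37/3 (q = 3 + (⅓)*(-46) = 3 - 46/3 = -37/3 ≈ -12.333)
(j*q)*(-26) = (3*(-37/3))*(-26) = -37*(-26) = 962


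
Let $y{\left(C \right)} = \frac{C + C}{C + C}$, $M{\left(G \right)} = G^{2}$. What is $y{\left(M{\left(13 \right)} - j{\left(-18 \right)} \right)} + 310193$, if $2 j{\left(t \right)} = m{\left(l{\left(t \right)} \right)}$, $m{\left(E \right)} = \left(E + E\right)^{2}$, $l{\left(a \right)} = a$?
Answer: $310194$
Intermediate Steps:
$m{\left(E \right)} = 4 E^{2}$ ($m{\left(E \right)} = \left(2 E\right)^{2} = 4 E^{2}$)
$j{\left(t \right)} = 2 t^{2}$ ($j{\left(t \right)} = \frac{4 t^{2}}{2} = 2 t^{2}$)
$y{\left(C \right)} = 1$ ($y{\left(C \right)} = \frac{2 C}{2 C} = 2 C \frac{1}{2 C} = 1$)
$y{\left(M{\left(13 \right)} - j{\left(-18 \right)} \right)} + 310193 = 1 + 310193 = 310194$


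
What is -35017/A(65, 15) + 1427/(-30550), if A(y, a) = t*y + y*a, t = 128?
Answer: -16662051/4368650 ≈ -3.8140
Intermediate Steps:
A(y, a) = 128*y + a*y (A(y, a) = 128*y + y*a = 128*y + a*y)
-35017/A(65, 15) + 1427/(-30550) = -35017*1/(65*(128 + 15)) + 1427/(-30550) = -35017/(65*143) + 1427*(-1/30550) = -35017/9295 - 1427/30550 = -16662051/4368650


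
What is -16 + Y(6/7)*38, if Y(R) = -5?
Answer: -206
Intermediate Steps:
-16 + Y(6/7)*38 = -16 - 5*38 = -16 - 190 = -206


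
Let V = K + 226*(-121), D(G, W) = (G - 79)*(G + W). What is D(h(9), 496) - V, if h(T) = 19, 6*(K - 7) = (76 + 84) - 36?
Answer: -10745/3 ≈ -3581.7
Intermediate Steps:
K = 83/3 (K = 7 + ((76 + 84) - 36)/6 = 7 + (160 - 36)/6 = 7 + (⅙)*124 = 7 + 62/3 = 83/3 ≈ 27.667)
D(G, W) = (-79 + G)*(G + W)
V = -81955/3 (V = 83/3 + 226*(-121) = 83/3 - 27346 = -81955/3 ≈ -27318.)
D(h(9), 496) - V = (19² - 79*19 - 79*496 + 19*496) - 1*(-81955/3) = (361 - 1501 - 39184 + 9424) + 81955/3 = -30900 + 81955/3 = -10745/3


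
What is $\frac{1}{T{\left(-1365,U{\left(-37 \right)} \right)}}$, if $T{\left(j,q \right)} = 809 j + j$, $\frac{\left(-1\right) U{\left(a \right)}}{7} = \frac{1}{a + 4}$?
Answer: $- \frac{1}{1105650} \approx -9.0445 \cdot 10^{-7}$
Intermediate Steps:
$U{\left(a \right)} = - \frac{7}{4 + a}$ ($U{\left(a \right)} = - \frac{7}{a + 4} = - \frac{7}{4 + a}$)
$T{\left(j,q \right)} = 810 j$
$\frac{1}{T{\left(-1365,U{\left(-37 \right)} \right)}} = \frac{1}{810 \left(-1365\right)} = \frac{1}{-1105650} = - \frac{1}{1105650}$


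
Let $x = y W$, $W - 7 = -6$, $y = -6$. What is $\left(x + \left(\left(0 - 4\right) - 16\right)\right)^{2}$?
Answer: $676$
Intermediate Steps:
$W = 1$ ($W = 7 - 6 = 1$)
$x = -6$ ($x = \left(-6\right) 1 = -6$)
$\left(x + \left(\left(0 - 4\right) - 16\right)\right)^{2} = \left(-6 + \left(\left(0 - 4\right) - 16\right)\right)^{2} = \left(-6 - 20\right)^{2} = \left(-26\right)^{2} = 676$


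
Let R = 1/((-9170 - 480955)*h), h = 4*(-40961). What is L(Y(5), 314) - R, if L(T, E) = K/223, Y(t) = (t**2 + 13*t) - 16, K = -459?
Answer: -36859554589723/17907801031500 ≈ -2.0583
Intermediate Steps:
h = -163844
Y(t) = -16 + t**2 + 13*t
L(T, E) = -459/223
R = 1/80304040500 (R = 1/(-9170 - 480955*(-163844)) = -1/163844/(-490125) = -1/490125*(-1/163844) = 1/80304040500 ≈ 1.2453e-11)
L(Y(5), 314) - R = -459/223 - 1*1/80304040500 = -459/223 - 1/80304040500 = -36859554589723/17907801031500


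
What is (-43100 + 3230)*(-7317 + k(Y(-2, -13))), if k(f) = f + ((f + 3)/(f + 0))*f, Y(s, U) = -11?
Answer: 292486320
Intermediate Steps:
k(f) = 3 + 2*f (k(f) = f + ((3 + f)/f)*f = f + (3 + f) = 3 + 2*f)
(-43100 + 3230)*(-7317 + k(Y(-2, -13))) = (-43100 + 3230)*(-7317 + (3 + 2*(-11))) = -39870*(-7317 + (3 - 22)) = -39870*(-7317 - 19) = -39870*(-7336) = 292486320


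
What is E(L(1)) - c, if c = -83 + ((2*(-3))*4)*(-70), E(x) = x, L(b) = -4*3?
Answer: -1609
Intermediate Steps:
L(b) = -12
c = 1597 (c = -83 - 6*4*(-70) = -83 - 24*(-70) = -83 + 1680 = 1597)
E(L(1)) - c = -12 - 1*1597 = -12 - 1597 = -1609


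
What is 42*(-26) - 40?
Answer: -1132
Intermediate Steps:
42*(-26) - 40 = -1092 - 40 = -1132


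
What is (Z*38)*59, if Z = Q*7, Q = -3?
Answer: -47082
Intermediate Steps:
Z = -21 (Z = -3*7 = -21)
(Z*38)*59 = -21*38*59 = -798*59 = -47082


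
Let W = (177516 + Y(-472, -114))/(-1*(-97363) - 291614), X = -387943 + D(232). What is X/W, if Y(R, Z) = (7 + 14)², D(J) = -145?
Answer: 75386482088/177957 ≈ 4.2362e+5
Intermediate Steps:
Y(R, Z) = 441 (Y(R, Z) = 21² = 441)
X = -388088 (X = -387943 - 145 = -388088)
W = -177957/194251 (W = (177516 + 441)/(-1*(-97363) - 291614) = 177957/(97363 - 291614) = 177957/(-194251) = 177957*(-1/194251) = -177957/194251 ≈ -0.91612)
X/W = -388088/(-177957/194251) = -388088*(-194251/177957) = 75386482088/177957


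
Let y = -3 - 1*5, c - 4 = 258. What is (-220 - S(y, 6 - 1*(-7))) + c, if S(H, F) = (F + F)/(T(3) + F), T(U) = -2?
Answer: 436/11 ≈ 39.636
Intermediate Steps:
c = 262 (c = 4 + 258 = 262)
y = -8 (y = -3 - 5 = -8)
S(H, F) = 2*F/(-2 + F) (S(H, F) = (F + F)/(-2 + F) = (2*F)/(-2 + F) = 2*F/(-2 + F))
(-220 - S(y, 6 - 1*(-7))) + c = (-220 - 2*(6 - 1*(-7))/(-2 + (6 - 1*(-7)))) + 262 = (-220 - 2*(6 + 7)/(-2 + (6 + 7))) + 262 = (-220 - 2*13/(-2 + 13)) + 262 = (-220 - 2*13/11) + 262 = (-220 - 1*26/11) + 262 = (-220 - 26/11) + 262 = -2446/11 + 262 = 436/11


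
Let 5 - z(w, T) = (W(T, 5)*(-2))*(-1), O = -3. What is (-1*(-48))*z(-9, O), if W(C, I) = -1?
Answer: 336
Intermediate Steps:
z(w, T) = 7 (z(w, T) = 5 - (-1*(-2))*(-1) = 5 - 2*(-1) = 5 - 1*(-2) = 5 + 2 = 7)
(-1*(-48))*z(-9, O) = -1*(-48)*7 = 48*7 = 336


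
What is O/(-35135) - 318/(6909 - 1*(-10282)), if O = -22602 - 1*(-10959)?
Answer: 188981883/604005785 ≈ 0.31288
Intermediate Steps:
O = -11643 (O = -22602 + 10959 = -11643)
O/(-35135) - 318/(6909 - 1*(-10282)) = -11643/(-35135) - 318/(6909 - 1*(-10282)) = -11643*(-1/35135) - 318/(6909 + 10282) = 11643/35135 - 318/17191 = 188981883/604005785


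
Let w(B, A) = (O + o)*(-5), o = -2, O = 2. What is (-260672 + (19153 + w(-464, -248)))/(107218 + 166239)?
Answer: -241519/273457 ≈ -0.88321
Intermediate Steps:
w(B, A) = 0 (w(B, A) = (2 - 2)*(-5) = 0*(-5) = 0)
(-260672 + (19153 + w(-464, -248)))/(107218 + 166239) = (-260672 + (19153 + 0))/(107218 + 166239) = (-260672 + 19153)/273457 = -241519*1/273457 = -241519/273457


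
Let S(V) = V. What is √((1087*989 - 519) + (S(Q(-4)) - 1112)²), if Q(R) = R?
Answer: 2*√579995 ≈ 1523.1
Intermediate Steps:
√((1087*989 - 519) + (S(Q(-4)) - 1112)²) = √((1087*989 - 519) + (-4 - 1112)²) = √((1075043 - 519) + (-1116)²) = √(1074524 + 1245456) = √2319980 = 2*√579995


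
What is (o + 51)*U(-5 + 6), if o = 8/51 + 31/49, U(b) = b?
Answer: 129422/2499 ≈ 51.789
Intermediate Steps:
o = 1973/2499 (o = 8*(1/51) + 31*(1/49) = 8/51 + 31/49 = 1973/2499 ≈ 0.78952)
(o + 51)*U(-5 + 6) = (1973/2499 + 51)*(-5 + 6) = (129422/2499)*1 = 129422/2499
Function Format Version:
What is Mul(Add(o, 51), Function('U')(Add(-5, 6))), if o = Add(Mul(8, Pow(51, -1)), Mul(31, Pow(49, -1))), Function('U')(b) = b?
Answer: Rational(129422, 2499) ≈ 51.789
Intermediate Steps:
o = Rational(1973, 2499) (o = Add(Mul(8, Rational(1, 51)), Mul(31, Rational(1, 49))) = Add(Rational(8, 51), Rational(31, 49)) = Rational(1973, 2499) ≈ 0.78952)
Mul(Add(o, 51), Function('U')(Add(-5, 6))) = Mul(Add(Rational(1973, 2499), 51), Add(-5, 6)) = Mul(Rational(129422, 2499), 1) = Rational(129422, 2499)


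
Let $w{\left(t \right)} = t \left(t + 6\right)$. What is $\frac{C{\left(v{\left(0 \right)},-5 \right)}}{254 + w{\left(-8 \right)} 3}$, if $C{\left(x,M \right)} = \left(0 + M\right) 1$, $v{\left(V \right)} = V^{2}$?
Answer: $- \frac{5}{302} \approx -0.016556$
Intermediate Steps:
$w{\left(t \right)} = t \left(6 + t\right)$
$C{\left(x,M \right)} = M$ ($C{\left(x,M \right)} = M 1 = M$)
$\frac{C{\left(v{\left(0 \right)},-5 \right)}}{254 + w{\left(-8 \right)} 3} = - \frac{5}{254 + - 8 \left(6 - 8\right) 3} = - \frac{5}{254 + \left(-8\right) \left(-2\right) 3} = - \frac{5}{254 + 16 \cdot 3} = - \frac{5}{254 + 48} = - \frac{5}{302}$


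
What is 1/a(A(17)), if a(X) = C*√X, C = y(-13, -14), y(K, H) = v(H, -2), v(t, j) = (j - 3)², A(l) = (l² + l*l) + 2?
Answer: √145/7250 ≈ 0.0016609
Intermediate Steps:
A(l) = 2 + 2*l² (A(l) = (l² + l²) + 2 = 2*l² + 2 = 2 + 2*l²)
v(t, j) = (-3 + j)²
y(K, H) = 25 (y(K, H) = (-3 - 2)² = (-5)² = 25)
C = 25
a(X) = 25*√X
1/a(A(17)) = 1/(25*√(2 + 2*17²)) = 1/(25*√(2 + 2*289)) = 1/(25*√(2 + 578)) = 1/(25*√580) = 1/(25*(2*√145)) = 1/(50*√145) = √145/7250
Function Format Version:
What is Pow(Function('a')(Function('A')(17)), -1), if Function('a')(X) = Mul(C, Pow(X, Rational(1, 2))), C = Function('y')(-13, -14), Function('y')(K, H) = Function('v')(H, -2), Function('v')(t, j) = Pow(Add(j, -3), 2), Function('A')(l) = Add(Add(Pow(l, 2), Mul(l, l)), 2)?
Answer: Mul(Rational(1, 7250), Pow(145, Rational(1, 2))) ≈ 0.0016609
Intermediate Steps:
Function('A')(l) = Add(2, Mul(2, Pow(l, 2))) (Function('A')(l) = Add(Add(Pow(l, 2), Pow(l, 2)), 2) = Add(Mul(2, Pow(l, 2)), 2) = Add(2, Mul(2, Pow(l, 2))))
Function('v')(t, j) = Pow(Add(-3, j), 2)
Function('y')(K, H) = 25 (Function('y')(K, H) = Pow(Add(-3, -2), 2) = Pow(-5, 2) = 25)
C = 25
Function('a')(X) = Mul(25, Pow(X, Rational(1, 2)))
Pow(Function('a')(Function('A')(17)), -1) = Pow(Mul(25, Pow(Add(2, Mul(2, Pow(17, 2))), Rational(1, 2))), -1) = Pow(Mul(25, Pow(Add(2, Mul(2, 289)), Rational(1, 2))), -1) = Pow(Mul(25, Pow(Add(2, 578), Rational(1, 2))), -1) = Pow(Mul(25, Pow(580, Rational(1, 2))), -1) = Pow(Mul(25, Mul(2, Pow(145, Rational(1, 2)))), -1) = Pow(Mul(50, Pow(145, Rational(1, 2))), -1) = Mul(Rational(1, 7250), Pow(145, Rational(1, 2)))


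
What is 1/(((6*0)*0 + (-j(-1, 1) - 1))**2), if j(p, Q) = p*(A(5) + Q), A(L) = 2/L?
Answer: 25/4 ≈ 6.2500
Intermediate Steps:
j(p, Q) = p*(2/5 + Q)
1/(((6*0)*0 + (-j(-1, 1) - 1))**2) = 1/(((6*0)*0 + (-(-1)*(2 + 5*1)/5 - 1))**2) = 1/((0*0 + (-(-1)*(2 + 5)/5 - 1))**2) = 1/((0 + (-(-1)*7/5 - 1))**2) = 1/((0 + (-1*(-7/5) - 1))**2) = 1/((0 + (7/5 - 1))**2) = 1/((0 + 2/5)**2) = 1/((2/5)**2) = 1/(4/25) = 25/4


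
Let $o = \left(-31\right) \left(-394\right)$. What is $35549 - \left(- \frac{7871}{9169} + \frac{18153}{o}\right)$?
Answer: $\frac{3981068102671}{111990166} \approx 35548.0$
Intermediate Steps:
$o = 12214$
$35549 - \left(- \frac{7871}{9169} + \frac{18153}{o}\right) = 35549 - \left(- \frac{7871}{9169} + \frac{18153}{12214}\right) = 35549 - \frac{70308463}{111990166} = \frac{3981068102671}{111990166}$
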